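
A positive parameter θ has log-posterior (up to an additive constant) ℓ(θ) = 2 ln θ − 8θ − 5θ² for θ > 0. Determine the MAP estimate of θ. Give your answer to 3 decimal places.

ℓ'(θ) = 2/θ − 8 − 10θ. Setting this to zero and multiplying by θ: 10θ² + 8θ − 2 = 0.
θ = (−8 + √(8² + 4·10·2)) / (2·10) = (−8 + √144) / 20 = (−8 + 12)/20 = 1/5.
ℓ''(θ) = −2/θ² − 10 < 0, confirming a maximum.

θ̂_MAP = 0.200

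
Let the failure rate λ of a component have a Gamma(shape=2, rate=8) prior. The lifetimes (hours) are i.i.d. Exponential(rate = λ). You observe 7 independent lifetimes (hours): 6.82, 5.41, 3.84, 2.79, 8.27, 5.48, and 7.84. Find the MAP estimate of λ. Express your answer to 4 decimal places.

λ̂_MAP = 0.1651

The Exponential(rate=λ) likelihood is ∝ λ^n e^(−λΣtᵢ). Here n = 7 and Σtᵢ = 6.82 + 5.41 + 3.84 + 2.79 + 8.27 + 5.48 + 7.84 = 40.45.
Posterior ∝ λe^(−8λ) · λ^7e^(−40.45λ) = λ^8e^(−48.45λ), i.e. Gamma(9, 48.45).
Mode = (a−1)/b = 8/48.45 ≈ 0.1651.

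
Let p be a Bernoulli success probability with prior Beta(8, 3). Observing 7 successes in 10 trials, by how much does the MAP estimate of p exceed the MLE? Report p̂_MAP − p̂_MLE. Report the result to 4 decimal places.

MAP − MLE = 0.0368

Posterior is Beta(15, 6); MAP = (15−1)/(21−2) = 14/19 ≈ 0.73684.
MLE ignores the prior: p̂_MLE = k/n = 7/10 ≈ 0.70000.
Difference = 14/19 − 7/10 = 7/190 ≈ 0.0368.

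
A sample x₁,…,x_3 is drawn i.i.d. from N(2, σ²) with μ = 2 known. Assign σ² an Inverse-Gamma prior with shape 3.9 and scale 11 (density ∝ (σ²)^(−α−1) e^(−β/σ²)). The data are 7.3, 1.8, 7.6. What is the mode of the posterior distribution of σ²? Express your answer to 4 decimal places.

Sum of squared deviations about the known mean: SS = (7.3−2)² + (1.8−2)² + (7.6−2)² = 59.49.
The Normal likelihood contributes (σ²)^(−n/2) exp(−SS/(2σ²)), so the posterior is Inverse-Gamma(α + n/2, β + SS/2) = Inverse-Gamma(5.4, 40.745).
The mode of Inverse-Gamma(a, b) is b/(a+1) = 40.745/6.4 ≈ 6.3664.

σ̂²_MAP = 6.3664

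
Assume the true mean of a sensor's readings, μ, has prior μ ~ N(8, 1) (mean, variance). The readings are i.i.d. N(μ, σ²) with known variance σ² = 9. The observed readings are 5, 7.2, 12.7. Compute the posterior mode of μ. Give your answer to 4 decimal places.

n = 3; x̄ = (5 + 7.2 + 12.7)/3 = 24.9/3 = 8.3.
For a Normal prior and Normal likelihood with known variance, the posterior is Normal; its mode equals its mean, the precision-weighted average.
Prior precision 1/σ₀² = 1/1 = 1; data precision n/σ² = 3/9 = 1/3.
μ̂ = (1·8 + (1/3)·8.3) / (1 + 1/3) = (323/30)/(4/3) = 8.0750.

μ̂_MAP = 8.0750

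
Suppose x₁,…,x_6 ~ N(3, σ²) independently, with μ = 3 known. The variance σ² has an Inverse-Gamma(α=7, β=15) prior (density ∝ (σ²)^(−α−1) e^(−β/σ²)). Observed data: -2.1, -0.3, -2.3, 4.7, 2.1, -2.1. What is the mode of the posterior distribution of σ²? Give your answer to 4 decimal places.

Sum of squared deviations about the known mean: SS = (-2.1−3)² + (-0.3−3)² + (-2.3−3)² + (4.7−3)² + (2.1−3)² + (-2.1−3)² = 94.7.
The Normal likelihood contributes (σ²)^(−n/2) exp(−SS/(2σ²)), so the posterior is Inverse-Gamma(α + n/2, β + SS/2) = Inverse-Gamma(10, 62.35).
The mode of Inverse-Gamma(a, b) is b/(a+1) = 62.35/11 ≈ 5.6682.

σ̂²_MAP = 5.6682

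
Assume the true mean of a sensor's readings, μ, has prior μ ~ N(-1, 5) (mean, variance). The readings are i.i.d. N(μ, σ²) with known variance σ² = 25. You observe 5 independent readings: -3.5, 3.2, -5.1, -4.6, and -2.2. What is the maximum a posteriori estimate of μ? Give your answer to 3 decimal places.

n = 5; x̄ = ((-3.5) + 3.2 + (-5.1) + (-4.6) + (-2.2))/5 = -12.2/5 = -2.44.
For a Normal prior and Normal likelihood with known variance, the posterior is Normal; its mode equals its mean, the precision-weighted average.
Prior precision 1/σ₀² = 1/5 = 0.2; data precision n/σ² = 5/25 = 0.2.
μ̂ = (0.2·(-1) + 0.2·(-2.44)) / (0.2 + 0.2) = (-0.688)/0.4 = -1.720.

μ̂_MAP = -1.720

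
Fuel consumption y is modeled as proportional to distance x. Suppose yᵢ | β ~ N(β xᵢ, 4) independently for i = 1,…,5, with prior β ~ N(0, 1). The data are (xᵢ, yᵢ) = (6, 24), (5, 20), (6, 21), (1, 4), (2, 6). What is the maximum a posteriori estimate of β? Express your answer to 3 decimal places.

log p(β | y) = −Σ(yᵢ − βxᵢ)²/(2·4) − β²/(2·1) + const.
Setting the derivative to zero: Σxᵢ(yᵢ − βxᵢ)/4 − β/1 = 0, so β = Σxᵢyᵢ / (Σxᵢ² + σ²/τ²).
Σxᵢyᵢ = 6·24 + 5·20 + 6·21 + 1·4 + 2·6 = 386; Σxᵢ² = 102; σ²/τ² = 4.
β̂_MAP = 386 / (102 + 4) = 386/106 ≈ 3.642.

β̂_MAP = 3.642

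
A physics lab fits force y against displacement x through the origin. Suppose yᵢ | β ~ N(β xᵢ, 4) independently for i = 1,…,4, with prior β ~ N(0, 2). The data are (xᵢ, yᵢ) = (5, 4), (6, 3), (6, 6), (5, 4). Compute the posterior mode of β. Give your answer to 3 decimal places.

β̂_MAP = 0.758

log p(β | y) = −Σ(yᵢ − βxᵢ)²/(2·4) − β²/(2·2) + const.
Setting the derivative to zero: Σxᵢ(yᵢ − βxᵢ)/4 − β/2 = 0, so β = Σxᵢyᵢ / (Σxᵢ² + σ²/τ²).
Σxᵢyᵢ = 5·4 + 6·3 + 6·6 + 5·4 = 94; Σxᵢ² = 122; σ²/τ² = 2.
β̂_MAP = 94 / (122 + 2) = 94/124 ≈ 0.758.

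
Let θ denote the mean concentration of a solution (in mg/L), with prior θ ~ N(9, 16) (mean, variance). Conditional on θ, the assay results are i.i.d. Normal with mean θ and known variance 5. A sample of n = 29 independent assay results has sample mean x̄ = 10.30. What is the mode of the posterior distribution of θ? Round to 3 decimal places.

θ̂_MAP = 10.286

n = 29, x̄ = 10.30.
For a Normal prior and Normal likelihood with known variance, the posterior is Normal; its mode equals its mean, the precision-weighted average.
Prior precision 1/σ₀² = 1/16 = 0.0625; data precision n/σ² = 29/5 = 5.8.
θ̂ = (0.0625·9 + 5.8·10.3) / (0.0625 + 5.8) = 60.3025/5.8625 = 24121/2345 ≈ 10.286.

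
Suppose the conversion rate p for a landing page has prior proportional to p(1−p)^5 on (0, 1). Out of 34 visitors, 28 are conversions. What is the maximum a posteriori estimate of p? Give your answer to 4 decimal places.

p̂_MAP = 0.7250

The prior density ∝ p(1−p)^5 is the kernel of Beta(2, 6).
Data: 28 successes in 34 trials. The binomial likelihood contributes p^28(1−p)^6, so the posterior is Beta(2+28, 6+6) = Beta(30, 12).
For Beta(a, b) with a, b > 1 the mode is (a−1)/(a+b−2) = 29/40 ≈ 0.7250.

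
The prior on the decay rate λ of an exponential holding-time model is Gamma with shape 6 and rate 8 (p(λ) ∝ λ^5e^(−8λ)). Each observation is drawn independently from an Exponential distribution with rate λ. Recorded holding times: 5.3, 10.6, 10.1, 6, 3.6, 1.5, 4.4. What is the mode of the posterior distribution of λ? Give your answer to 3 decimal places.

The Exponential(rate=λ) likelihood is ∝ λ^n e^(−λΣtᵢ). Here n = 7 and Σtᵢ = 5.3 + 10.6 + 10.1 + 6 + 3.6 + 1.5 + 4.4 = 41.5.
Posterior ∝ λ^5e^(−8λ) · λ^7e^(−41.5λ) = λ^12e^(−49.5λ), i.e. Gamma(13, 49.5).
Mode = (a−1)/b = 12/49.5 ≈ 0.242.

λ̂_MAP = 0.242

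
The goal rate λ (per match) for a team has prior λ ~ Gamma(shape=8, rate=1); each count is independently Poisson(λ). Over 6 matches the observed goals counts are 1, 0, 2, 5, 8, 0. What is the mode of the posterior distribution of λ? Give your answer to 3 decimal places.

λ̂_MAP = 3.286

Σxᵢ = 1+0+2+5+8+0 = 16, with n = 6.
Posterior ∝ λ^7e^(−1λ) · λ^16e^(−6λ) = λ^23e^(−7λ), i.e. Gamma(shape=24, rate=7).
The mode of a Gamma(a, b) with a ≥ 1 (shape–rate) is (a−1)/b = 23/7 ≈ 3.286.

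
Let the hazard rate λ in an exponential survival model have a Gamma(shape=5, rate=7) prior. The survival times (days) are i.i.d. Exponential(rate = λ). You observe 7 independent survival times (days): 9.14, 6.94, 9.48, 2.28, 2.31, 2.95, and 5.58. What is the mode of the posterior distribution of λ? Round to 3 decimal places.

The Exponential(rate=λ) likelihood is ∝ λ^n e^(−λΣtᵢ). Here n = 7 and Σtᵢ = 9.14 + 6.94 + 9.48 + 2.28 + 2.31 + 2.95 + 5.58 = 38.68.
Posterior ∝ λ^4e^(−7λ) · λ^7e^(−38.68λ) = λ^11e^(−45.68λ), i.e. Gamma(12, 45.68).
Mode = (a−1)/b = 11/45.68 ≈ 0.241.

λ̂_MAP = 0.241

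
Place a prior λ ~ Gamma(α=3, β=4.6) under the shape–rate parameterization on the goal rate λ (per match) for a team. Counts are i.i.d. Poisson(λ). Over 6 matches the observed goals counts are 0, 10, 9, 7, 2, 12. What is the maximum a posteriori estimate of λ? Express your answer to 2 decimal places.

λ̂_MAP = 3.96

Σxᵢ = 0+10+9+7+2+12 = 40, with n = 6.
Posterior ∝ λ^2e^(−4.6λ) · λ^40e^(−6λ) = λ^42e^(−10.6λ), i.e. Gamma(shape=43, rate=10.6).
The mode of a Gamma(a, b) with a ≥ 1 (shape–rate) is (a−1)/b = 42/10.6 ≈ 3.96.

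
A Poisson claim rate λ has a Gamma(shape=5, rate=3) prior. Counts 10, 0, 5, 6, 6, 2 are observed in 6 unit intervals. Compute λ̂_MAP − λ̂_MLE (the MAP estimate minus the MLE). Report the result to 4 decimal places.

Σxᵢ = 29. Posterior is Gamma(34, 9); MAP = (34−1)/9 = 33/9 ≈ 3.66667.
MLE = x̄ = 29/6 ≈ 4.83333.
Difference = 33/9 − 29/6 = -7/6 ≈ -1.1667.

MAP − MLE = -1.1667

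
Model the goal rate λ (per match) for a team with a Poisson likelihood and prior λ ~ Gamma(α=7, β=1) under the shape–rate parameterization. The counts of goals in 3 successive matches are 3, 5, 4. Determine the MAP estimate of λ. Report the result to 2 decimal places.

λ̂_MAP = 4.50

Σxᵢ = 3+5+4 = 12, with n = 3.
Posterior ∝ λ^6e^(−1λ) · λ^12e^(−3λ) = λ^18e^(−4λ), i.e. Gamma(shape=19, rate=4).
The mode of a Gamma(a, b) with a ≥ 1 (shape–rate) is (a−1)/b = 18/4 ≈ 4.50.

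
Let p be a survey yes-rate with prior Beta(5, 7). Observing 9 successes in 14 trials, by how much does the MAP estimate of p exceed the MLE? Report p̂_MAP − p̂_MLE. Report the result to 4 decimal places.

Posterior is Beta(14, 12); MAP = (14−1)/(26−2) = 13/24 ≈ 0.54167.
MLE ignores the prior: p̂_MLE = k/n = 9/14 ≈ 0.64286.
Difference = 13/24 − 9/14 = -17/168 ≈ -0.1012.

MAP − MLE = -0.1012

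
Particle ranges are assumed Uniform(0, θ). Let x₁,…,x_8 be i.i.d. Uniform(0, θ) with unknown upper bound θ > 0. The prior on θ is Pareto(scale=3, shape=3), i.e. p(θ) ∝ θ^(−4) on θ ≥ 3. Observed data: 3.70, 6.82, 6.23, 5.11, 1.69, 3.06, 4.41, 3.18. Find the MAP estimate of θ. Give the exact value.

θ̂_MAP = 6.82

The Uniform(0, θ) likelihood is θ^(−n) for θ ≥ max(xᵢ), zero otherwise. Here max(xᵢ) = 6.82.
Posterior ∝ θ^(−4) · θ^(−8) = θ^(−12) on θ ≥ max(3, 6.82) = 6.82.
This density is strictly decreasing in θ, so the posterior mode lies at the lower boundary of the support.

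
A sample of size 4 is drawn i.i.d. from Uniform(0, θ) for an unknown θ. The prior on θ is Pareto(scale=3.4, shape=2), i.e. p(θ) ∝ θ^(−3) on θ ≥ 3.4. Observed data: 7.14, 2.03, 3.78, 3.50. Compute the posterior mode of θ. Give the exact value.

θ̂_MAP = 7.14

The Uniform(0, θ) likelihood is θ^(−n) for θ ≥ max(xᵢ), zero otherwise. Here max(xᵢ) = 7.14.
Posterior ∝ θ^(−3) · θ^(−4) = θ^(−7) on θ ≥ max(3.4, 7.14) = 7.14.
This density is strictly decreasing in θ, so the posterior mode lies at the lower boundary of the support.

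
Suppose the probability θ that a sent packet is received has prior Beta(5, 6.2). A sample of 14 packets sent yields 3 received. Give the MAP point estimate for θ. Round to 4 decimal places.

Prior: Beta(5, 6.2).
Data: 3 successes in 14 trials. The binomial likelihood contributes θ^3(1−θ)^11, so the posterior is Beta(5+3, 6.2+11) = Beta(8, 17.2).
For Beta(a, b) with a, b > 1 the mode is (a−1)/(a+b−2) = 7/23.2 ≈ 0.3017.

θ̂_MAP = 0.3017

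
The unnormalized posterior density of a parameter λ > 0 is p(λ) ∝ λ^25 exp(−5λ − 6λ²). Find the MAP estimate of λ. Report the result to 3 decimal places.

ℓ'(λ) = 25/λ − 5 − 12λ. Setting this to zero and multiplying by λ: 12λ² + 5λ − 25 = 0.
λ = (−5 + √(5² + 4·12·25)) / (2·12) = (−5 + √1225) / 24 = (−5 + 35)/24 = 5/4.
ℓ''(λ) = −25/λ² − 12 < 0, confirming a maximum.

λ̂_MAP = 1.250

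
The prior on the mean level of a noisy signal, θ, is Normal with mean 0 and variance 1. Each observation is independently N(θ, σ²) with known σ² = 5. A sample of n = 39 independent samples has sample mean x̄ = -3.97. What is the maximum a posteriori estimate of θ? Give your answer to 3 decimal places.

n = 39, x̄ = -3.97.
For a Normal prior and Normal likelihood with known variance, the posterior is Normal; its mode equals its mean, the precision-weighted average.
Prior precision 1/σ₀² = 1/1 = 1; data precision n/σ² = 39/5 = 7.8.
θ̂ = (1·0 + 7.8·(-3.97)) / (1 + 7.8) = (-30.966)/8.8 = -15483/4400 ≈ -3.519.

θ̂_MAP = -3.519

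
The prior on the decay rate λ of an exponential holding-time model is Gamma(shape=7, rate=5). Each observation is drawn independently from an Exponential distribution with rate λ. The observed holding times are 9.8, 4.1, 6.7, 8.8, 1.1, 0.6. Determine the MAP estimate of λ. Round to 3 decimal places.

The Exponential(rate=λ) likelihood is ∝ λ^n e^(−λΣtᵢ). Here n = 6 and Σtᵢ = 9.8 + 4.1 + 6.7 + 8.8 + 1.1 + 0.6 = 31.1.
Posterior ∝ λ^6e^(−5λ) · λ^6e^(−31.1λ) = λ^12e^(−36.1λ), i.e. Gamma(13, 36.1).
Mode = (a−1)/b = 12/36.1 ≈ 0.332.

λ̂_MAP = 0.332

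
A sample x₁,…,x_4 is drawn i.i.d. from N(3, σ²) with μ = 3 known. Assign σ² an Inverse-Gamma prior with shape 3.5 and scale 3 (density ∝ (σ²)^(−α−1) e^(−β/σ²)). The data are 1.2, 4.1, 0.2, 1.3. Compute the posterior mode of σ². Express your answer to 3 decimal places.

Sum of squared deviations about the known mean: SS = (1.2−3)² + (4.1−3)² + (0.2−3)² + (1.3−3)² = 15.18.
The Normal likelihood contributes (σ²)^(−n/2) exp(−SS/(2σ²)), so the posterior is Inverse-Gamma(α + n/2, β + SS/2) = Inverse-Gamma(5.5, 10.59).
The mode of Inverse-Gamma(a, b) is b/(a+1) = 10.59/6.5 ≈ 1.629.

σ̂²_MAP = 1.629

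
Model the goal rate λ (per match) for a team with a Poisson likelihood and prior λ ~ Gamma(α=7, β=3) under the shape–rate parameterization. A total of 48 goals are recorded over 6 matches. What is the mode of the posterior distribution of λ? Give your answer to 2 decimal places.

Σxᵢ = 48, n = 6.
Posterior ∝ λ^6e^(−3λ) · λ^48e^(−6λ) = λ^54e^(−9λ), i.e. Gamma(shape=55, rate=9).
The mode of a Gamma(a, b) with a ≥ 1 (shape–rate) is (a−1)/b = 54/9 ≈ 6.00.

λ̂_MAP = 6.00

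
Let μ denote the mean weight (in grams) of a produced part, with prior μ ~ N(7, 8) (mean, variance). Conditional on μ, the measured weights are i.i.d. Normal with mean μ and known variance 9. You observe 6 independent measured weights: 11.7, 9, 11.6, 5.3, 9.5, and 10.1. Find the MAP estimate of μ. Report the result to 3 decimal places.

μ̂_MAP = 9.133

n = 6; x̄ = (11.7 + 9 + 11.6 + 5.3 + 9.5 + 10.1)/6 = 57.2/6 = 143/15 ≈ 9.5333.
For a Normal prior and Normal likelihood with known variance, the posterior is Normal; its mode equals its mean, the precision-weighted average.
Prior precision 1/σ₀² = 1/8 = 0.125; data precision n/σ² = 6/9 = 2/3.
μ̂ = (0.125·7 + (2/3)·(143/15)) / (0.125 + 2/3) = (2603/360)/(19/24) = 137/15 ≈ 9.133.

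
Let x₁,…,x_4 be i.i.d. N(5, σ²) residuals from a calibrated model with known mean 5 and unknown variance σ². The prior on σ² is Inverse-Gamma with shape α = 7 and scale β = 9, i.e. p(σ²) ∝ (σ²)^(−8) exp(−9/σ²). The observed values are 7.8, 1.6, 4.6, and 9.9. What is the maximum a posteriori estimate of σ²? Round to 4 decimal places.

σ̂²_MAP = 3.0785

Sum of squared deviations about the known mean: SS = (7.8−5)² + (1.6−5)² + (4.6−5)² + (9.9−5)² = 43.57.
The Normal likelihood contributes (σ²)^(−n/2) exp(−SS/(2σ²)), so the posterior is Inverse-Gamma(α + n/2, β + SS/2) = Inverse-Gamma(9, 30.785).
The mode of Inverse-Gamma(a, b) is b/(a+1) = 30.785/10 ≈ 3.0785.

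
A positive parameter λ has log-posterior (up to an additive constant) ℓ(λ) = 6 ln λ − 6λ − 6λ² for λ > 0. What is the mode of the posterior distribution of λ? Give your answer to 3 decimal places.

ℓ'(λ) = 6/λ − 6 − 12λ. Setting this to zero and multiplying by λ: 12λ² + 6λ − 6 = 0.
λ = (−6 + √(6² + 4·12·6)) / (2·12) = (−6 + √324) / 24 = (−6 + 18)/24 = 1/2.
ℓ''(λ) = −6/λ² − 12 < 0, confirming a maximum.

λ̂_MAP = 0.500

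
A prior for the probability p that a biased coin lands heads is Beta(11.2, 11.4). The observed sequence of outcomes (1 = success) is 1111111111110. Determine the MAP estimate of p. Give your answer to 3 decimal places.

p̂_MAP = 0.661

Prior: Beta(11.2, 11.4).
Data: 12 successes in 13 trials (from the sequence). The binomial likelihood contributes p^12(1−p)^1, so the posterior is Beta(11.2+12, 11.4+1) = Beta(23.2, 12.4).
For Beta(a, b) with a, b > 1 the mode is (a−1)/(a+b−2) = 22.2/33.6 ≈ 0.661.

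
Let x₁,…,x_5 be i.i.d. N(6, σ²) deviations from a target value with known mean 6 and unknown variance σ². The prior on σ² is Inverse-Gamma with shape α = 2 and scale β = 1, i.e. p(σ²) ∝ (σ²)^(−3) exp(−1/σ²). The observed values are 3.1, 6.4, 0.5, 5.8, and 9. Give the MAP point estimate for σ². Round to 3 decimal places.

σ̂²_MAP = 4.533

Sum of squared deviations about the known mean: SS = (3.1−6)² + (6.4−6)² + (0.5−6)² + (5.8−6)² + (9−6)² = 47.86.
The Normal likelihood contributes (σ²)^(−n/2) exp(−SS/(2σ²)), so the posterior is Inverse-Gamma(α + n/2, β + SS/2) = Inverse-Gamma(4.5, 24.93).
The mode of Inverse-Gamma(a, b) is b/(a+1) = 24.93/5.5 ≈ 4.533.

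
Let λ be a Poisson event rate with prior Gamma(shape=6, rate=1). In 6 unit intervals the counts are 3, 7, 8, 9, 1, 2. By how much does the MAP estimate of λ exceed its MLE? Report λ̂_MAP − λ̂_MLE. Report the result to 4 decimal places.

Σxᵢ = 30. Posterior is Gamma(36, 7); MAP = (36−1)/7 = 35/7 ≈ 5.00000.
MLE = x̄ = 30/6 ≈ 5.00000.
Difference = 35/7 − 30/6 = 0 ≈ 0.0000.

MAP − MLE = 0.0000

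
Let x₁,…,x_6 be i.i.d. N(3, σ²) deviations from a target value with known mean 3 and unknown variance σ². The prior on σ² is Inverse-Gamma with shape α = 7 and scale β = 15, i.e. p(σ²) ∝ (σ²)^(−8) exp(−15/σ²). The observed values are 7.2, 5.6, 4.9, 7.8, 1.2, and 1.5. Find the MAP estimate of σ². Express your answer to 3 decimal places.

Sum of squared deviations about the known mean: SS = (7.2−3)² + (5.6−3)² + (4.9−3)² + (7.8−3)² + (1.2−3)² + (1.5−3)² = 56.54.
The Normal likelihood contributes (σ²)^(−n/2) exp(−SS/(2σ²)), so the posterior is Inverse-Gamma(α + n/2, β + SS/2) = Inverse-Gamma(10, 43.27).
The mode of Inverse-Gamma(a, b) is b/(a+1) = 43.27/11 ≈ 3.934.

σ̂²_MAP = 3.934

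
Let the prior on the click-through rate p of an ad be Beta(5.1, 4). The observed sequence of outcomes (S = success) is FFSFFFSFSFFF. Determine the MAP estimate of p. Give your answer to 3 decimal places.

Prior: Beta(5.1, 4).
Data: 3 successes in 12 trials (from the sequence). The binomial likelihood contributes p^3(1−p)^9, so the posterior is Beta(5.1+3, 4+9) = Beta(8.1, 13).
For Beta(a, b) with a, b > 1 the mode is (a−1)/(a+b−2) = 7.1/19.1 ≈ 0.372.

p̂_MAP = 0.372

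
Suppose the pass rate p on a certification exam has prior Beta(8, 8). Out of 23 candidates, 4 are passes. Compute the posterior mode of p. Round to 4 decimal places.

p̂_MAP = 0.2973

Prior: Beta(8, 8).
Data: 4 successes in 23 trials. The binomial likelihood contributes p^4(1−p)^19, so the posterior is Beta(8+4, 8+19) = Beta(12, 27).
For Beta(a, b) with a, b > 1 the mode is (a−1)/(a+b−2) = 11/37 ≈ 0.2973.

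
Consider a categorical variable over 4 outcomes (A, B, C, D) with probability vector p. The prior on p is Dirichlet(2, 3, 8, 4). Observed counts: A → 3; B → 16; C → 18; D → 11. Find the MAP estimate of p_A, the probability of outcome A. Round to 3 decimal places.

MAP estimate of p_A = 0.066

The posterior is Dirichlet(αᵢ + nᵢ) = Dirichlet(5, 19, 26, 15).
For a Dirichlet(a₁,…,a_K) with all aᵢ > 1, the mode has j-th component (aⱼ − 1)/(Σaᵢ − K).
Here Σaᵢ = 65 and K = 4, so p_A = (5 − 1)/(65 − 4) = 4/61 ≈ 0.066.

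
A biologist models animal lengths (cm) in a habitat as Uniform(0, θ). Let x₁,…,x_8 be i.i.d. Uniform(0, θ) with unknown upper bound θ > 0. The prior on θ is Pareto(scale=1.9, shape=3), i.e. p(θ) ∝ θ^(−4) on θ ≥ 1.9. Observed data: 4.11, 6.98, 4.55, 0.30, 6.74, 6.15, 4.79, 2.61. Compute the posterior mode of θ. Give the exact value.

θ̂_MAP = 6.98

The Uniform(0, θ) likelihood is θ^(−n) for θ ≥ max(xᵢ), zero otherwise. Here max(xᵢ) = 6.98.
Posterior ∝ θ^(−4) · θ^(−8) = θ^(−12) on θ ≥ max(1.9, 6.98) = 6.98.
This density is strictly decreasing in θ, so the posterior mode lies at the lower boundary of the support.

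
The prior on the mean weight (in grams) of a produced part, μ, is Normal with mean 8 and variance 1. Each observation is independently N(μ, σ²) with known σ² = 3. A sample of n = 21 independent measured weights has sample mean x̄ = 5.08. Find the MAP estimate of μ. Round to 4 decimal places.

n = 21, x̄ = 5.08.
For a Normal prior and Normal likelihood with known variance, the posterior is Normal; its mode equals its mean, the precision-weighted average.
Prior precision 1/σ₀² = 1/1 = 1; data precision n/σ² = 21/3 = 7.
μ̂ = (1·8 + 7·5.08) / (1 + 7) = 43.56/8 = 5.4450.

μ̂_MAP = 5.4450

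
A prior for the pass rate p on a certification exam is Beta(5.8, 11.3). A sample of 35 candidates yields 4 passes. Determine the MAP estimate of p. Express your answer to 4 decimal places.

p̂_MAP = 0.1756

Prior: Beta(5.8, 11.3).
Data: 4 successes in 35 trials. The binomial likelihood contributes p^4(1−p)^31, so the posterior is Beta(5.8+4, 11.3+31) = Beta(9.8, 42.3).
For Beta(a, b) with a, b > 1 the mode is (a−1)/(a+b−2) = 8.8/50.1 ≈ 0.1756.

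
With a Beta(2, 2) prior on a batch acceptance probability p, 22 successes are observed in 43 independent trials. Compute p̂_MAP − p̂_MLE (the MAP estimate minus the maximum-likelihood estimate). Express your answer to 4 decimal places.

Posterior is Beta(24, 23); MAP = (24−1)/(47−2) = 23/45 ≈ 0.51111.
MLE ignores the prior: p̂_MLE = k/n = 22/43 ≈ 0.51163.
Difference = 23/45 − 22/43 = -1/1935 ≈ -0.0005.

MAP − MLE = -0.0005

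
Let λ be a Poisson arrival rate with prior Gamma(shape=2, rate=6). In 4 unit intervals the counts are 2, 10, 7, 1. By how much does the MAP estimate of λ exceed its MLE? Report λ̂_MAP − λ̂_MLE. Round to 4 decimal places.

MAP − MLE = -2.9000

Σxᵢ = 20. Posterior is Gamma(22, 10); MAP = (22−1)/10 = 21/10 ≈ 2.10000.
MLE = x̄ = 20/4 ≈ 5.00000.
Difference = 21/10 − 20/4 = -29/10 ≈ -2.9000.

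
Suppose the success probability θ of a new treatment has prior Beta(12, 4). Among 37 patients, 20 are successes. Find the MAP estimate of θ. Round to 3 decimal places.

Prior: Beta(12, 4).
Data: 20 successes in 37 trials. The binomial likelihood contributes θ^20(1−θ)^17, so the posterior is Beta(12+20, 4+17) = Beta(32, 21).
For Beta(a, b) with a, b > 1 the mode is (a−1)/(a+b−2) = 31/51 ≈ 0.608.

θ̂_MAP = 0.608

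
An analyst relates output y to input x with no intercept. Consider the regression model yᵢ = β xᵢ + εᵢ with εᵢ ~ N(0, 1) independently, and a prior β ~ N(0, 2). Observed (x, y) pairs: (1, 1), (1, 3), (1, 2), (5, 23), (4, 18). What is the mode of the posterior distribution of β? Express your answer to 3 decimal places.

β̂_MAP = 4.337

log p(β | y) = −Σ(yᵢ − βxᵢ)²/(2·1) − β²/(2·2) + const.
Setting the derivative to zero: Σxᵢ(yᵢ − βxᵢ)/1 − β/2 = 0, so β = Σxᵢyᵢ / (Σxᵢ² + σ²/τ²).
Σxᵢyᵢ = 1·1 + 1·3 + 1·2 + 5·23 + 4·18 = 193; Σxᵢ² = 44; σ²/τ² = 0.5.
β̂_MAP = 193 / (44 + 0.5) = 193/44.5 ≈ 4.337.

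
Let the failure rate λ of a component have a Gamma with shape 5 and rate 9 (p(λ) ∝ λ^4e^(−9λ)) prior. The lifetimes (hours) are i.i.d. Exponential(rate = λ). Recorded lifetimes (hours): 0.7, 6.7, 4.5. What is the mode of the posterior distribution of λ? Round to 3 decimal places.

λ̂_MAP = 0.335

The Exponential(rate=λ) likelihood is ∝ λ^n e^(−λΣtᵢ). Here n = 3 and Σtᵢ = 0.7 + 6.7 + 4.5 = 11.9.
Posterior ∝ λ^4e^(−9λ) · λ^3e^(−11.9λ) = λ^7e^(−20.9λ), i.e. Gamma(8, 20.9).
Mode = (a−1)/b = 7/20.9 ≈ 0.335.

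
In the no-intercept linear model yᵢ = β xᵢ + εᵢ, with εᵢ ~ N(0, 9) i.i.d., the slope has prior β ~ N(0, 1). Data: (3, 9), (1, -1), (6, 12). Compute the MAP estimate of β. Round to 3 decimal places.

β̂_MAP = 1.782

log p(β | y) = −Σ(yᵢ − βxᵢ)²/(2·9) − β²/(2·1) + const.
Setting the derivative to zero: Σxᵢ(yᵢ − βxᵢ)/9 − β/1 = 0, so β = Σxᵢyᵢ / (Σxᵢ² + σ²/τ²).
Σxᵢyᵢ = 3·9 + 1·(-1) + 6·12 = 98; Σxᵢ² = 46; σ²/τ² = 9.
β̂_MAP = 98 / (46 + 9) = 98/55 ≈ 1.782.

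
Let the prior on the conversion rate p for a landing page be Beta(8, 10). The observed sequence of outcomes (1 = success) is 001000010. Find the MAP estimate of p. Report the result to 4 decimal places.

p̂_MAP = 0.3600

Prior: Beta(8, 10).
Data: 2 successes in 9 trials (from the sequence). The binomial likelihood contributes p^2(1−p)^7, so the posterior is Beta(8+2, 10+7) = Beta(10, 17).
For Beta(a, b) with a, b > 1 the mode is (a−1)/(a+b−2) = 9/25 ≈ 0.3600.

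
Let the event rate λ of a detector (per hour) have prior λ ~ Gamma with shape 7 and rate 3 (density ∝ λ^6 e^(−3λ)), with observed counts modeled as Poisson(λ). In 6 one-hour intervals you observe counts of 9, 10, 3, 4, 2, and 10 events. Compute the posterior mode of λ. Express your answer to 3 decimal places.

λ̂_MAP = 4.889

Σxᵢ = 9+10+3+4+2+10 = 38, with n = 6.
Posterior ∝ λ^6e^(−3λ) · λ^38e^(−6λ) = λ^44e^(−9λ), i.e. Gamma(shape=45, rate=9).
The mode of a Gamma(a, b) with a ≥ 1 (shape–rate) is (a−1)/b = 44/9 ≈ 4.889.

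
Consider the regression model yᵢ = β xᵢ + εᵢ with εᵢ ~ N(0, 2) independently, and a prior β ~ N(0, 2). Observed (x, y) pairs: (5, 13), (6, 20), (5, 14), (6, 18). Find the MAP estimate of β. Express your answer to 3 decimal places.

log p(β | y) = −Σ(yᵢ − βxᵢ)²/(2·2) − β²/(2·2) + const.
Setting the derivative to zero: Σxᵢ(yᵢ − βxᵢ)/2 − β/2 = 0, so β = Σxᵢyᵢ / (Σxᵢ² + σ²/τ²).
Σxᵢyᵢ = 5·13 + 6·20 + 5·14 + 6·18 = 363; Σxᵢ² = 122; σ²/τ² = 1.
β̂_MAP = 363 / (122 + 1) = 363/123 ≈ 2.951.

β̂_MAP = 2.951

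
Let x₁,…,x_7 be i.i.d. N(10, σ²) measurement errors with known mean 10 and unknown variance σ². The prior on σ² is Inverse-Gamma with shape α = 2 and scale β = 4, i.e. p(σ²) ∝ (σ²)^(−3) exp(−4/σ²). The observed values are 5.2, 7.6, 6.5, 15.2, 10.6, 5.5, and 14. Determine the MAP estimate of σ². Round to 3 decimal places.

Sum of squared deviations about the known mean: SS = (5.2−10)² + (7.6−10)² + (6.5−10)² + (15.2−10)² + (10.6−10)² + (5.5−10)² + (14−10)² = 104.7.
The Normal likelihood contributes (σ²)^(−n/2) exp(−SS/(2σ²)), so the posterior is Inverse-Gamma(α + n/2, β + SS/2) = Inverse-Gamma(5.5, 56.35).
The mode of Inverse-Gamma(a, b) is b/(a+1) = 56.35/6.5 ≈ 8.669.

σ̂²_MAP = 8.669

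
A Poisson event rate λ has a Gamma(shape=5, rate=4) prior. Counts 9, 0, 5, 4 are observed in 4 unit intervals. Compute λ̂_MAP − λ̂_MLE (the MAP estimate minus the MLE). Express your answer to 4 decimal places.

MAP − MLE = -1.7500

Σxᵢ = 18. Posterior is Gamma(23, 8); MAP = (23−1)/8 = 22/8 ≈ 2.75000.
MLE = x̄ = 18/4 ≈ 4.50000.
Difference = 22/8 − 18/4 = -7/4 ≈ -1.7500.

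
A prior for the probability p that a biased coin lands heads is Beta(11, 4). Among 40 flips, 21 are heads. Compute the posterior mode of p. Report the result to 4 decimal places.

Prior: Beta(11, 4).
Data: 21 successes in 40 trials. The binomial likelihood contributes p^21(1−p)^19, so the posterior is Beta(11+21, 4+19) = Beta(32, 23).
For Beta(a, b) with a, b > 1 the mode is (a−1)/(a+b−2) = 31/53 ≈ 0.5849.

p̂_MAP = 0.5849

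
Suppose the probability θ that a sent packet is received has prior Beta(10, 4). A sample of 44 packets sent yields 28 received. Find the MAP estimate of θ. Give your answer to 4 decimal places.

θ̂_MAP = 0.6607

Prior: Beta(10, 4).
Data: 28 successes in 44 trials. The binomial likelihood contributes θ^28(1−θ)^16, so the posterior is Beta(10+28, 4+16) = Beta(38, 20).
For Beta(a, b) with a, b > 1 the mode is (a−1)/(a+b−2) = 37/56 ≈ 0.6607.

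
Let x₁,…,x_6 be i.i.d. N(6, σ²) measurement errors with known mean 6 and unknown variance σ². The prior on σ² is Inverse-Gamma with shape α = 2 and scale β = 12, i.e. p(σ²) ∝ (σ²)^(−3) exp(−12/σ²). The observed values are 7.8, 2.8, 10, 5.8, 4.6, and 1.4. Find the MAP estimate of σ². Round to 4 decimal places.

Sum of squared deviations about the known mean: SS = (7.8−6)² + (2.8−6)² + (10−6)² + (5.8−6)² + (4.6−6)² + (1.4−6)² = 52.64.
The Normal likelihood contributes (σ²)^(−n/2) exp(−SS/(2σ²)), so the posterior is Inverse-Gamma(α + n/2, β + SS/2) = Inverse-Gamma(5, 38.32).
The mode of Inverse-Gamma(a, b) is b/(a+1) = 38.32/6 ≈ 6.3867.

σ̂²_MAP = 6.3867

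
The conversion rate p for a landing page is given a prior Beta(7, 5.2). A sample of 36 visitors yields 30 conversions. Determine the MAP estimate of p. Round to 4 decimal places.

p̂_MAP = 0.7792

Prior: Beta(7, 5.2).
Data: 30 successes in 36 trials. The binomial likelihood contributes p^30(1−p)^6, so the posterior is Beta(7+30, 5.2+6) = Beta(37, 11.2).
For Beta(a, b) with a, b > 1 the mode is (a−1)/(a+b−2) = 36/46.2 ≈ 0.7792.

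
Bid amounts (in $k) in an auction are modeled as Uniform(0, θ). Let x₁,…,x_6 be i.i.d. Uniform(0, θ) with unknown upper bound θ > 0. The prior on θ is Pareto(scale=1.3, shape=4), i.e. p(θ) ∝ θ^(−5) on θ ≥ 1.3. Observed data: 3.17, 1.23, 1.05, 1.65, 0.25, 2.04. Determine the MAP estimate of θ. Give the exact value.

The Uniform(0, θ) likelihood is θ^(−n) for θ ≥ max(xᵢ), zero otherwise. Here max(xᵢ) = 3.17.
Posterior ∝ θ^(−5) · θ^(−6) = θ^(−11) on θ ≥ max(1.3, 3.17) = 3.17.
This density is strictly decreasing in θ, so the posterior mode lies at the lower boundary of the support.

θ̂_MAP = 3.17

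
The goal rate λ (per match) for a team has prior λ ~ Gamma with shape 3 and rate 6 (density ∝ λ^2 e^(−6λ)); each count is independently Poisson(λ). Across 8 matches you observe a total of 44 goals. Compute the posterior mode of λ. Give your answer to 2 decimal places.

Σxᵢ = 44, n = 8.
Posterior ∝ λ^2e^(−6λ) · λ^44e^(−8λ) = λ^46e^(−14λ), i.e. Gamma(shape=47, rate=14).
The mode of a Gamma(a, b) with a ≥ 1 (shape–rate) is (a−1)/b = 46/14 ≈ 3.29.

λ̂_MAP = 3.29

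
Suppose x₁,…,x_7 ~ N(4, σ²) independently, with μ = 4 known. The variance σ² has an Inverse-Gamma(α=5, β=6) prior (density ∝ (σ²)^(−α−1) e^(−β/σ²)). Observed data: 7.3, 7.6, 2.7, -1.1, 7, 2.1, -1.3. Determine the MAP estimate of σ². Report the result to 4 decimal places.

σ̂²_MAP = 5.4868

Sum of squared deviations about the known mean: SS = (7.3−4)² + (7.6−4)² + (2.7−4)² + (-1.1−4)² + (7−4)² + (2.1−4)² + (-1.3−4)² = 92.25.
The Normal likelihood contributes (σ²)^(−n/2) exp(−SS/(2σ²)), so the posterior is Inverse-Gamma(α + n/2, β + SS/2) = Inverse-Gamma(8.5, 52.125).
The mode of Inverse-Gamma(a, b) is b/(a+1) = 52.125/9.5 ≈ 5.4868.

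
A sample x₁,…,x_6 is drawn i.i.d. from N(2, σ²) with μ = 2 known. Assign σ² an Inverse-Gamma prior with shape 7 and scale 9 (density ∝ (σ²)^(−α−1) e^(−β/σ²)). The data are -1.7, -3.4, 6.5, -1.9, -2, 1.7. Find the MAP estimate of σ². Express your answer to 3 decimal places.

Sum of squared deviations about the known mean: SS = (-1.7−2)² + (-3.4−2)² + (6.5−2)² + (-1.9−2)² + (-2−2)² + (1.7−2)² = 94.4.
The Normal likelihood contributes (σ²)^(−n/2) exp(−SS/(2σ²)), so the posterior is Inverse-Gamma(α + n/2, β + SS/2) = Inverse-Gamma(10, 56.2).
The mode of Inverse-Gamma(a, b) is b/(a+1) = 56.2/11 ≈ 5.109.

σ̂²_MAP = 5.109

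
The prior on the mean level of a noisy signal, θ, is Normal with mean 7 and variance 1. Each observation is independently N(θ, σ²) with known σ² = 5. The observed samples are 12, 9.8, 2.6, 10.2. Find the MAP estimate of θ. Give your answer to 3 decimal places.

n = 4; x̄ = (12 + 9.8 + 2.6 + 10.2)/4 = 34.6/4 = 8.65.
For a Normal prior and Normal likelihood with known variance, the posterior is Normal; its mode equals its mean, the precision-weighted average.
Prior precision 1/σ₀² = 1/1 = 1; data precision n/σ² = 4/5 = 0.8.
θ̂ = (1·7 + 0.8·8.65) / (1 + 0.8) = 13.92/1.8 = 116/15 ≈ 7.733.

θ̂_MAP = 7.733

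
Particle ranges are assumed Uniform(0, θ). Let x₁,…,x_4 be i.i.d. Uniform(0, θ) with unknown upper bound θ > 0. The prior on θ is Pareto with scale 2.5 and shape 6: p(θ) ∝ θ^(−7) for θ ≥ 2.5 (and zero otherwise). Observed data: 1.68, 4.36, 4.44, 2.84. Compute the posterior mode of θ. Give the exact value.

The Uniform(0, θ) likelihood is θ^(−n) for θ ≥ max(xᵢ), zero otherwise. Here max(xᵢ) = 4.44.
Posterior ∝ θ^(−7) · θ^(−4) = θ^(−11) on θ ≥ max(2.5, 4.44) = 4.44.
This density is strictly decreasing in θ, so the posterior mode lies at the lower boundary of the support.

θ̂_MAP = 4.44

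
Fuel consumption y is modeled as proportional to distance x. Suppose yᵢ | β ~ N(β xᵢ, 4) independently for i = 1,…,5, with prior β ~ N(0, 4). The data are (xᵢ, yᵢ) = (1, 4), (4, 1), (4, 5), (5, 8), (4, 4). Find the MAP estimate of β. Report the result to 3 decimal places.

log p(β | y) = −Σ(yᵢ − βxᵢ)²/(2·4) − β²/(2·4) + const.
Setting the derivative to zero: Σxᵢ(yᵢ − βxᵢ)/4 − β/4 = 0, so β = Σxᵢyᵢ / (Σxᵢ² + σ²/τ²).
Σxᵢyᵢ = 1·4 + 4·1 + 4·5 + 5·8 + 4·4 = 84; Σxᵢ² = 74; σ²/τ² = 1.
β̂_MAP = 84 / (74 + 1) = 84/75 ≈ 1.120.

β̂_MAP = 1.120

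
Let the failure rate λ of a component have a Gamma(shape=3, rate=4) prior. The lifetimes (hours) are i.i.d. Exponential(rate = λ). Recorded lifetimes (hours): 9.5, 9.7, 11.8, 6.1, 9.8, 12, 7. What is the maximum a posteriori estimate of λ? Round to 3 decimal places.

λ̂_MAP = 0.129

The Exponential(rate=λ) likelihood is ∝ λ^n e^(−λΣtᵢ). Here n = 7 and Σtᵢ = 9.5 + 9.7 + 11.8 + 6.1 + 9.8 + 12 + 7 = 65.9.
Posterior ∝ λ^2e^(−4λ) · λ^7e^(−65.9λ) = λ^9e^(−69.9λ), i.e. Gamma(10, 69.9).
Mode = (a−1)/b = 9/69.9 ≈ 0.129.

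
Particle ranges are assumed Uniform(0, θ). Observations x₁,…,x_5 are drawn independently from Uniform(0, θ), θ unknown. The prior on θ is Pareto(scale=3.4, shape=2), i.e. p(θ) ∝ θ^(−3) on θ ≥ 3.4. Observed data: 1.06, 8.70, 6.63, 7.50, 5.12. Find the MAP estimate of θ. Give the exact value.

θ̂_MAP = 8.70

The Uniform(0, θ) likelihood is θ^(−n) for θ ≥ max(xᵢ), zero otherwise. Here max(xᵢ) = 8.70.
Posterior ∝ θ^(−3) · θ^(−5) = θ^(−8) on θ ≥ max(3.4, 8.70) = 8.70.
This density is strictly decreasing in θ, so the posterior mode lies at the lower boundary of the support.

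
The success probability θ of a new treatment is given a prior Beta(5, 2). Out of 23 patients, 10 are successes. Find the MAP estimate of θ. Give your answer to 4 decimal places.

Prior: Beta(5, 2).
Data: 10 successes in 23 trials. The binomial likelihood contributes θ^10(1−θ)^13, so the posterior is Beta(5+10, 2+13) = Beta(15, 15).
For Beta(a, b) with a, b > 1 the mode is (a−1)/(a+b−2) = 14/28 ≈ 0.5000.

θ̂_MAP = 0.5000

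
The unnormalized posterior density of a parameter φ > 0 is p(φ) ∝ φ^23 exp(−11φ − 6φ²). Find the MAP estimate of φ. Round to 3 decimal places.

φ̂_MAP = 1.000

ℓ'(φ) = 23/φ − 11 − 12φ. Setting this to zero and multiplying by φ: 12φ² + 11φ − 23 = 0.
φ = (−11 + √(11² + 4·12·23)) / (2·12) = (−11 + √1225) / 24 = (−11 + 35)/24 = 1.
ℓ''(φ) = −23/φ² − 12 < 0, confirming a maximum.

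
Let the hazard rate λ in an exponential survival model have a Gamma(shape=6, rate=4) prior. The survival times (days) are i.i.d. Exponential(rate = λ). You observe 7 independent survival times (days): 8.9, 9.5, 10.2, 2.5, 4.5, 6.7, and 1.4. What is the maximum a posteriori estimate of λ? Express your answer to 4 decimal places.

λ̂_MAP = 0.2516

The Exponential(rate=λ) likelihood is ∝ λ^n e^(−λΣtᵢ). Here n = 7 and Σtᵢ = 8.9 + 9.5 + 10.2 + 2.5 + 4.5 + 6.7 + 1.4 = 43.7.
Posterior ∝ λ^5e^(−4λ) · λ^7e^(−43.7λ) = λ^12e^(−47.7λ), i.e. Gamma(13, 47.7).
Mode = (a−1)/b = 12/47.7 ≈ 0.2516.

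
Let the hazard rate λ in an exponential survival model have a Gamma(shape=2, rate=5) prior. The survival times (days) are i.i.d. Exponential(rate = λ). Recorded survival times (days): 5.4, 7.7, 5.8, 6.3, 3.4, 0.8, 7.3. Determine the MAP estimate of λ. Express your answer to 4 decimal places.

The Exponential(rate=λ) likelihood is ∝ λ^n e^(−λΣtᵢ). Here n = 7 and Σtᵢ = 5.4 + 7.7 + 5.8 + 6.3 + 3.4 + 0.8 + 7.3 = 36.7.
Posterior ∝ λe^(−5λ) · λ^7e^(−36.7λ) = λ^8e^(−41.7λ), i.e. Gamma(9, 41.7).
Mode = (a−1)/b = 8/41.7 ≈ 0.1918.

λ̂_MAP = 0.1918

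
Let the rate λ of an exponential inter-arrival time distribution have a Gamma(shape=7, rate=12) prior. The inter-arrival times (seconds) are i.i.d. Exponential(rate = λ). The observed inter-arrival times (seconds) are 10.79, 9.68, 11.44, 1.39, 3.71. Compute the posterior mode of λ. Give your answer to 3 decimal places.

λ̂_MAP = 0.224

The Exponential(rate=λ) likelihood is ∝ λ^n e^(−λΣtᵢ). Here n = 5 and Σtᵢ = 10.79 + 9.68 + 11.44 + 1.39 + 3.71 = 37.01.
Posterior ∝ λ^6e^(−12λ) · λ^5e^(−37.01λ) = λ^11e^(−49.01λ), i.e. Gamma(12, 49.01).
Mode = (a−1)/b = 11/49.01 ≈ 0.224.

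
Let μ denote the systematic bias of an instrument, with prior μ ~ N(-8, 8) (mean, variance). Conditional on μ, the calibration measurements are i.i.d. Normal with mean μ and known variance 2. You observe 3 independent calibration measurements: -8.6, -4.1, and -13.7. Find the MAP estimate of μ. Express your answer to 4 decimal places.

μ̂_MAP = -8.7385

n = 3; x̄ = ((-8.6) + (-4.1) + (-13.7))/3 = -26.4/3 = -8.8.
For a Normal prior and Normal likelihood with known variance, the posterior is Normal; its mode equals its mean, the precision-weighted average.
Prior precision 1/σ₀² = 1/8 = 0.125; data precision n/σ² = 3/2 = 1.5.
μ̂ = (0.125·(-8) + 1.5·(-8.8)) / (0.125 + 1.5) = (-14.2)/1.625 = -568/65 ≈ -8.7385.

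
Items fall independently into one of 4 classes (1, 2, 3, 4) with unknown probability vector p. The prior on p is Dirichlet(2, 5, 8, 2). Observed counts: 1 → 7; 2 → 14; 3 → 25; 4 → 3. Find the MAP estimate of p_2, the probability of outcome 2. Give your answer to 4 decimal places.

The posterior is Dirichlet(αᵢ + nᵢ) = Dirichlet(9, 19, 33, 5).
For a Dirichlet(a₁,…,a_K) with all aᵢ > 1, the mode has j-th component (aⱼ − 1)/(Σaᵢ − K).
Here Σaᵢ = 66 and K = 4, so p_2 = (19 − 1)/(66 − 4) = 18/62 ≈ 0.2903.

MAP estimate: 0.2903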